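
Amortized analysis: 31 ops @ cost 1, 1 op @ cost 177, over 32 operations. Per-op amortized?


Formula: Amortized cost = Total cost / Operations
Total cost = (31 * 1) + (1 * 177)
Total cost = 31 + 177 = 208
Amortized = 208 / 32 = 6.5

6.5


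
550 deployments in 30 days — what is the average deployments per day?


Formula: deployments per day = releases / days
= 550 / 30
= 18.333 deploys/day
(equivalently, 128.33 deploys/week)

18.333 deploys/day


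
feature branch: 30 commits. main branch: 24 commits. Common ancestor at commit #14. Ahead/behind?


Common ancestor: commit #14
feature commits after divergence: 30 - 14 = 16
main commits after divergence: 24 - 14 = 10
feature is 16 commits ahead of main
main is 10 commits ahead of feature

feature ahead: 16, main ahead: 10


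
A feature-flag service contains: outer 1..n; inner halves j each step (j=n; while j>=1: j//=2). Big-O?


Reasoning: n times log n
Complexity: O(n log n)

O(n log n)


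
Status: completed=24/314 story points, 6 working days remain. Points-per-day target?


Formula: Required rate = Remaining points / Days left
Remaining = 314 - 24 = 290 points
Required rate = 290 / 6 = 48.33 points/day

48.33 points/day


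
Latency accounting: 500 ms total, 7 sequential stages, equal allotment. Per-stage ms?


Formula: per_stage = total_budget / stages
per_stage = 500 / 7
per_stage = 71.43 ms

71.43 ms


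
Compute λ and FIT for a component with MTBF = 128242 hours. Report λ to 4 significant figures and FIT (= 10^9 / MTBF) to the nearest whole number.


Formula: λ = 1 / MTBF; FIT = λ × 1e9 = 1e9 / MTBF
λ = 1 / 128242 ≈ 7.798e-06 failures/hour
FIT = 1e9 / 128242 ≈ 7798 failures per 1e9 hours (nearest whole number)

λ = 7.798e-06 /h, FIT = 7798


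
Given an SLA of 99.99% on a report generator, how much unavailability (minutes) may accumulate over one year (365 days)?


Formula: allowed downtime = period * (100 - SLA) / 100
Period (year (365 days)) = 525600 minutes
Unavailability fraction = (100 - 99.99) / 100
Allowed downtime = 525600 * (100 - 99.99) / 100
Allowed downtime = 52.56 minutes

52.56 minutes


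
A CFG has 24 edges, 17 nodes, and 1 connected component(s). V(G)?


Formula: V(G) = E - N + 2P
V(G) = 24 - 17 + 2*1
V(G) = 7 + 2
V(G) = 9

9


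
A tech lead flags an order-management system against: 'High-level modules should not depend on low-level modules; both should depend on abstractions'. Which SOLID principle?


This describes the Dependency Inversion Principle (DIP)

Dependency Inversion Principle (DIP)


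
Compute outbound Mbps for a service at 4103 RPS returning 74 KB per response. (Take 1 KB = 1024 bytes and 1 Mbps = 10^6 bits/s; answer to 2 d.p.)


Formula: Mbps = payload_bytes * RPS * 8 / 1e6
Payload per request = 74 KB = 74 * 1024 = 75776 bytes
Total bytes/sec = 75776 * 4103 = 310908928
Total bits/sec = 310908928 * 8 = 2487271424
Mbps = 2487271424 / 1e6 = 2487.27

2487.27 Mbps


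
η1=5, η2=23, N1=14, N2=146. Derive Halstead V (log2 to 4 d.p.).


Formula: V = N * log2(η), where N = N1 + N2 and η = η1 + η2
η = 5 + 23 = 28
N = 14 + 146 = 160
log2(28) ≈ 4.8074
V = 160 * 4.8074 = 769.18

769.18


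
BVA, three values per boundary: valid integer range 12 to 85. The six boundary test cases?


Range: [12, 85]
Boundaries: just below min, min, min+1, max-1, max, just above max
Values: [11, 12, 13, 84, 85, 86]

[11, 12, 13, 84, 85, 86]


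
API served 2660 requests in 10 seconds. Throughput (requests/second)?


Formula: throughput = requests / seconds
throughput = 2660 / 10
throughput = 266.0 requests/second

266.0 requests/second


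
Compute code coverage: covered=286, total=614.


Coverage = covered / total * 100
Coverage = 286 / 614 * 100
Coverage = 46.58%

46.58%


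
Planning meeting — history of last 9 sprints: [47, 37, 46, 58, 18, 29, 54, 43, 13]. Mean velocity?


Formula: Avg velocity = Total points / Number of sprints
Points: [47, 37, 46, 58, 18, 29, 54, 43, 13]
Sum = 47 + 37 + 46 + 58 + 18 + 29 + 54 + 43 + 13 = 345
Avg velocity = 345 / 9 = 38.33 points/sprint

38.33 points/sprint


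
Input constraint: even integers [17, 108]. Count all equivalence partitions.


Constraint: even integers in [17, 108]
Class 1: x < 17 — out-of-range invalid
Class 2: x in [17,108] but odd — wrong type invalid
Class 3: x in [17,108] and even — valid
Class 4: x > 108 — out-of-range invalid
Total equivalence classes: 4

4 equivalence classes


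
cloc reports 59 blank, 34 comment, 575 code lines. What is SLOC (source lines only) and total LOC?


Total LOC = blank + comment + code
Total LOC = 59 + 34 + 575 = 668
SLOC (source only) = code = 575

Total LOC: 668, SLOC: 575


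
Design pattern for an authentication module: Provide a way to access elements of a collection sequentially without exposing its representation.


This matches the Iterator pattern

Iterator


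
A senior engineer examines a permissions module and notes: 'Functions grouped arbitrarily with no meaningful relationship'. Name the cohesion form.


Reasoning: Worst: random grouping
Type: Coincidental cohesion

Coincidental cohesion


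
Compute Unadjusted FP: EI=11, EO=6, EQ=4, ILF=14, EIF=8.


UFP = EI*4 + EO*5 + EQ*4 + ILF*10 + EIF*7
UFP = 11*4 + 6*5 + 4*4 + 14*10 + 8*7
UFP = 44 + 30 + 16 + 140 + 56
UFP = 286

286


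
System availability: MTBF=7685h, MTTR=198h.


Availability = MTBF / (MTBF + MTTR)
Availability = 7685 / (7685 + 198)
Availability = 7685 / 7883
Availability = 97.4883%

97.4883%


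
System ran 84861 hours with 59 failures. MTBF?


Formula: MTBF = Total operating time / Number of failures
MTBF = 84861 / 59
MTBF = 1438.32 hours

1438.32 hours


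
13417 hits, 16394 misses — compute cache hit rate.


Formula: hit rate = hits / (hits + misses) * 100
hit rate = 13417 / (13417 + 16394) * 100
hit rate = 13417 / 29811 * 100
hit rate = 45.01%

45.01%


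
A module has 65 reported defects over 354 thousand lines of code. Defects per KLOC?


Defect density = defects / KLOC
Defect density = 65 / 354
Defect density = 0.184 defects/KLOC

0.184 defects/KLOC


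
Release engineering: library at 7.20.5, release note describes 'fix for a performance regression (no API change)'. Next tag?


Current: 7.20.5
Change category: 'fix for a performance regression (no API change)' → patch bump
SemVer rule: patch bump → increment PATCH (MAJOR and MINOR unchanged)
New: 7.20.6

7.20.6


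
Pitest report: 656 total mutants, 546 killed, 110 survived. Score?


Mutation score = killed / total * 100
Mutation score = 546 / 656 * 100
Mutation score = 83.23%

83.23%


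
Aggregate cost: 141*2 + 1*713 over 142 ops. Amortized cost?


Formula: Amortized cost = Total cost / Operations
Total cost = (141 * 2) + (1 * 713)
Total cost = 282 + 713 = 995
Amortized = 995 / 142 = 7.007

7.007


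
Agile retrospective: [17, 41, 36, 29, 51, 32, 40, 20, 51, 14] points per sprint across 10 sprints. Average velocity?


Formula: Avg velocity = Total points / Number of sprints
Points: [17, 41, 36, 29, 51, 32, 40, 20, 51, 14]
Sum = 17 + 41 + 36 + 29 + 51 + 32 + 40 + 20 + 51 + 14 = 331
Avg velocity = 331 / 10 = 33.1 points/sprint

33.1 points/sprint


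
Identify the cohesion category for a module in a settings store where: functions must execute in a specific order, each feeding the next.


Reasoning: Output of one is input to next
Type: Sequential cohesion

Sequential cohesion


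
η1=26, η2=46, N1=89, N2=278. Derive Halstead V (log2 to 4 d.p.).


Formula: V = N * log2(η), where N = N1 + N2 and η = η1 + η2
η = 26 + 46 = 72
N = 89 + 278 = 367
log2(72) ≈ 6.1699
V = 367 * 6.1699 = 2264.35

2264.35


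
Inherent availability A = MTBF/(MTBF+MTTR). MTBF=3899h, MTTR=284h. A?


Availability = MTBF / (MTBF + MTTR)
Availability = 3899 / (3899 + 284)
Availability = 3899 / 4183
Availability = 93.2106%

93.2106%


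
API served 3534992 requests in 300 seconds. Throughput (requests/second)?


Formula: throughput = requests / seconds
throughput = 3534992 / 300
throughput = 11783.31 requests/second

11783.31 requests/second


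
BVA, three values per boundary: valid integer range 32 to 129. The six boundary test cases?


Range: [32, 129]
Boundaries: just below min, min, min+1, max-1, max, just above max
Values: [31, 32, 33, 128, 129, 130]

[31, 32, 33, 128, 129, 130]


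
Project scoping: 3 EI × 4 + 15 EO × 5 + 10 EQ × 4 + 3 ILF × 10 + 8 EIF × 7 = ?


UFP = EI*4 + EO*5 + EQ*4 + ILF*10 + EIF*7
UFP = 3*4 + 15*5 + 10*4 + 3*10 + 8*7
UFP = 12 + 75 + 40 + 30 + 56
UFP = 213

213


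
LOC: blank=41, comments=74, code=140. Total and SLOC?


Total LOC = blank + comment + code
Total LOC = 41 + 74 + 140 = 255
SLOC (source only) = code = 140

Total LOC: 255, SLOC: 140


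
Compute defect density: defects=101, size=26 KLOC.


Defect density = defects / KLOC
Defect density = 101 / 26
Defect density = 3.885 defects/KLOC

3.885 defects/KLOC


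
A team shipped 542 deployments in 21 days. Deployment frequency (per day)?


Formula: deployments per day = releases / days
= 542 / 21
= 25.81 deploys/day
(equivalently, 180.67 deploys/week)

25.81 deploys/day


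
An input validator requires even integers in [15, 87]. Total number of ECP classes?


Constraint: even integers in [15, 87]
Class 1: x < 15 — out-of-range invalid
Class 2: x in [15,87] but odd — wrong type invalid
Class 3: x in [15,87] and even — valid
Class 4: x > 87 — out-of-range invalid
Total equivalence classes: 4

4 equivalence classes


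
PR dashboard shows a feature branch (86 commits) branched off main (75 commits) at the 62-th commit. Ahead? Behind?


Common ancestor: commit #62
feature commits after divergence: 86 - 62 = 24
main commits after divergence: 75 - 62 = 13
feature is 24 commits ahead of main
main is 13 commits ahead of feature

feature ahead: 24, main ahead: 13


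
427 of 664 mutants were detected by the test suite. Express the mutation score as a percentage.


Mutation score = killed / total * 100
Mutation score = 427 / 664 * 100
Mutation score = 64.31%

64.31%


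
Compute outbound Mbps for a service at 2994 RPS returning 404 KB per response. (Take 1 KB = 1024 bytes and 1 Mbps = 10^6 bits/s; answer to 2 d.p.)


Formula: Mbps = payload_bytes * RPS * 8 / 1e6
Payload per request = 404 KB = 404 * 1024 = 413696 bytes
Total bytes/sec = 413696 * 2994 = 1238605824
Total bits/sec = 1238605824 * 8 = 9908846592
Mbps = 9908846592 / 1e6 = 9908.85

9908.85 Mbps


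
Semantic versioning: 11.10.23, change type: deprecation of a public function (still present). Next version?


Current: 11.10.23
Change category: 'deprecation of a public function (still present)' → minor bump
SemVer rule: minor bump → increment MINOR, reset PATCH to 0 (MAJOR unchanged)
New: 11.11.0

11.11.0


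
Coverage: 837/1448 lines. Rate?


Coverage = covered / total * 100
Coverage = 837 / 1448 * 100
Coverage = 57.8%

57.8%


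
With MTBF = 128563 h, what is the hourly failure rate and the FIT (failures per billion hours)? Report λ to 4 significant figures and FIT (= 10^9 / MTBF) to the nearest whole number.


Formula: λ = 1 / MTBF; FIT = λ × 1e9 = 1e9 / MTBF
λ = 1 / 128563 ≈ 7.778e-06 failures/hour
FIT = 1e9 / 128563 ≈ 7778 failures per 1e9 hours (nearest whole number)

λ = 7.778e-06 /h, FIT = 7778


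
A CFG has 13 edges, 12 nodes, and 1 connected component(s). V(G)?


Formula: V(G) = E - N + 2P
V(G) = 13 - 12 + 2*1
V(G) = 1 + 2
V(G) = 3

3


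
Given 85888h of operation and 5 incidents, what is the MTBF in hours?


Formula: MTBF = Total operating time / Number of failures
MTBF = 85888 / 5
MTBF = 17177.6 hours

17177.6 hours


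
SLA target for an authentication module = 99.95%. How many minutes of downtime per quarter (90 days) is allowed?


Formula: allowed downtime = period * (100 - SLA) / 100
Period (quarter (90 days)) = 129600 minutes
Unavailability fraction = (100 - 99.95) / 100
Allowed downtime = 129600 * (100 - 99.95) / 100
Allowed downtime = 64.8 minutes

64.8 minutes


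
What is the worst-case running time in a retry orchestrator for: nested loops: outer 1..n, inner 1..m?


Reasoning: product of independent bounds
Complexity: O(n*m)

O(n*m)


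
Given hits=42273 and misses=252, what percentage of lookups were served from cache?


Formula: hit rate = hits / (hits + misses) * 100
hit rate = 42273 / (42273 + 252) * 100
hit rate = 42273 / 42525 * 100
hit rate = 99.41%

99.41%


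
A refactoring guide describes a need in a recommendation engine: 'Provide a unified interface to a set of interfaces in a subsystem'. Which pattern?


This matches the Facade pattern

Facade


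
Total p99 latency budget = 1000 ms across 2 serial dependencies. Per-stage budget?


Formula: per_stage = total_budget / stages
per_stage = 1000 / 2
per_stage = 500.0 ms

500.0 ms


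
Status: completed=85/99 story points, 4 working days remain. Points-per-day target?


Formula: Required rate = Remaining points / Days left
Remaining = 99 - 85 = 14 points
Required rate = 14 / 4 = 3.5 points/day

3.5 points/day


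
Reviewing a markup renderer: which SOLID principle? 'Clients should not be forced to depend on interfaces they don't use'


This describes the Interface Segregation Principle (ISP)

Interface Segregation Principle (ISP)


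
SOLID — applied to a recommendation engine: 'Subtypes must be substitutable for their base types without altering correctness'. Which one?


This describes the Liskov Substitution Principle (LSP)

Liskov Substitution Principle (LSP)


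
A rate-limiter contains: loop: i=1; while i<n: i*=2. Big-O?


Reasoning: i doubles each step so iterations are log2(n)
Complexity: O(log n)

O(log n)


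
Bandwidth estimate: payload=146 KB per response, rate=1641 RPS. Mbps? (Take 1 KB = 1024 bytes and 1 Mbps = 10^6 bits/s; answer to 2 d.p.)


Formula: Mbps = payload_bytes * RPS * 8 / 1e6
Payload per request = 146 KB = 146 * 1024 = 149504 bytes
Total bytes/sec = 149504 * 1641 = 245336064
Total bits/sec = 245336064 * 8 = 1962688512
Mbps = 1962688512 / 1e6 = 1962.69

1962.69 Mbps


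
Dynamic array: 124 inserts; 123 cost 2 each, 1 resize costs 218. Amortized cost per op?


Formula: Amortized cost = Total cost / Operations
Total cost = (123 * 2) + (1 * 218)
Total cost = 246 + 218 = 464
Amortized = 464 / 124 = 3.7419

3.7419


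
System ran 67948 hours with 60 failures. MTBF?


Formula: MTBF = Total operating time / Number of failures
MTBF = 67948 / 60
MTBF = 1132.47 hours

1132.47 hours


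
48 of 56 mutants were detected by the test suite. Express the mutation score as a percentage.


Mutation score = killed / total * 100
Mutation score = 48 / 56 * 100
Mutation score = 85.71%

85.71%


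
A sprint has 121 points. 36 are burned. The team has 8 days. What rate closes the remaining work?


Formula: Required rate = Remaining points / Days left
Remaining = 121 - 36 = 85 points
Required rate = 85 / 8 = 10.63 points/day

10.63 points/day


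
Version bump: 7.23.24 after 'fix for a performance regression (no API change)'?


Current: 7.23.24
Change category: 'fix for a performance regression (no API change)' → patch bump
SemVer rule: patch bump → increment PATCH (MAJOR and MINOR unchanged)
New: 7.23.25

7.23.25


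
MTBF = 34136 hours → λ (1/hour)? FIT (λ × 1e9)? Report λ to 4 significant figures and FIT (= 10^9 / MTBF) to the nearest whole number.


Formula: λ = 1 / MTBF; FIT = λ × 1e9 = 1e9 / MTBF
λ = 1 / 34136 ≈ 2.929e-05 failures/hour
FIT = 1e9 / 34136 ≈ 29295 failures per 1e9 hours (nearest whole number)

λ = 2.929e-05 /h, FIT = 29295


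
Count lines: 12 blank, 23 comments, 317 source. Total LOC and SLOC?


Total LOC = blank + comment + code
Total LOC = 12 + 23 + 317 = 352
SLOC (source only) = code = 317

Total LOC: 352, SLOC: 317


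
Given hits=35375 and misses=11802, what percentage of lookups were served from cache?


Formula: hit rate = hits / (hits + misses) * 100
hit rate = 35375 / (35375 + 11802) * 100
hit rate = 35375 / 47177 * 100
hit rate = 74.98%

74.98%


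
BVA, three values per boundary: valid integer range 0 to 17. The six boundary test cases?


Range: [0, 17]
Boundaries: just below min, min, min+1, max-1, max, just above max
Values: [-1, 0, 1, 16, 17, 18]

[-1, 0, 1, 16, 17, 18]


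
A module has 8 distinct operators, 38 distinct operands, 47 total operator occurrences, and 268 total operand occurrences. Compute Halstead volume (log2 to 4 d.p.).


Formula: V = N * log2(η), where N = N1 + N2 and η = η1 + η2
η = 8 + 38 = 46
N = 47 + 268 = 315
log2(46) ≈ 5.5236
V = 315 * 5.5236 = 1739.93

1739.93


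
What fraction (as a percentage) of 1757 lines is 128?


Coverage = covered / total * 100
Coverage = 128 / 1757 * 100
Coverage = 7.29%

7.29%


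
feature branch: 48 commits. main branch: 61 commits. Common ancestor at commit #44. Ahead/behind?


Common ancestor: commit #44
feature commits after divergence: 48 - 44 = 4
main commits after divergence: 61 - 44 = 17
feature is 4 commits ahead of main
main is 17 commits ahead of feature

feature ahead: 4, main ahead: 17


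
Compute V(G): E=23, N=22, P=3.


Formula: V(G) = E - N + 2P
V(G) = 23 - 22 + 2*3
V(G) = 1 + 6
V(G) = 7

7


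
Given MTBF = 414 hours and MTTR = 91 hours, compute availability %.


Availability = MTBF / (MTBF + MTTR)
Availability = 414 / (414 + 91)
Availability = 414 / 505
Availability = 81.9802%

81.9802%


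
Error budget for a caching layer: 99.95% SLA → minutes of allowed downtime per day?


Formula: allowed downtime = period * (100 - SLA) / 100
Period (day) = 1440 minutes
Unavailability fraction = (100 - 99.95) / 100
Allowed downtime = 1440 * (100 - 99.95) / 100
Allowed downtime = 0.72 minutes

0.72 minutes


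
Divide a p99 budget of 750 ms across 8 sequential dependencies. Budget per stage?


Formula: per_stage = total_budget / stages
per_stage = 750 / 8
per_stage = 93.75 ms

93.75 ms


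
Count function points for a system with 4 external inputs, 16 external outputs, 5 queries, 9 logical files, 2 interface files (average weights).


UFP = EI*4 + EO*5 + EQ*4 + ILF*10 + EIF*7
UFP = 4*4 + 16*5 + 5*4 + 9*10 + 2*7
UFP = 16 + 80 + 20 + 90 + 14
UFP = 220

220


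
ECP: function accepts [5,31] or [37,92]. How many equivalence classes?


Valid ranges: [5,31] and [37,92]
Class 1: x < 5 — invalid
Class 2: 5 ≤ x ≤ 31 — valid
Class 3: 31 < x < 37 — invalid (gap between ranges)
Class 4: 37 ≤ x ≤ 92 — valid
Class 5: x > 92 — invalid
Total equivalence classes: 5

5 equivalence classes


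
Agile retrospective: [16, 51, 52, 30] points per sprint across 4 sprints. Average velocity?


Formula: Avg velocity = Total points / Number of sprints
Points: [16, 51, 52, 30]
Sum = 16 + 51 + 52 + 30 = 149
Avg velocity = 149 / 4 = 37.25 points/sprint

37.25 points/sprint


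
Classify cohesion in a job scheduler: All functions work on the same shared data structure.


Reasoning: Functions share data
Type: Communicational cohesion

Communicational cohesion


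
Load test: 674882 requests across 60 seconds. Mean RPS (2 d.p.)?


Formula: throughput = requests / seconds
throughput = 674882 / 60
throughput = 11248.03 requests/second

11248.03 requests/second


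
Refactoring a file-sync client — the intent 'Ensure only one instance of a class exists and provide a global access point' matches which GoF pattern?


This matches the Singleton pattern

Singleton


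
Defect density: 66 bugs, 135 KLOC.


Defect density = defects / KLOC
Defect density = 66 / 135
Defect density = 0.489 defects/KLOC

0.489 defects/KLOC


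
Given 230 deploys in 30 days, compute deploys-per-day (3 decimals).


Formula: deployments per day = releases / days
= 230 / 30
= 7.667 deploys/day
(equivalently, 53.67 deploys/week)

7.667 deploys/day


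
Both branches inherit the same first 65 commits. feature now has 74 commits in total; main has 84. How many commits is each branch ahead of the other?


Common ancestor: commit #65
feature commits after divergence: 74 - 65 = 9
main commits after divergence: 84 - 65 = 19
feature is 9 commits ahead of main
main is 19 commits ahead of feature

feature ahead: 9, main ahead: 19


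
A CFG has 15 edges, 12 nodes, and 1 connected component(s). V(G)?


Formula: V(G) = E - N + 2P
V(G) = 15 - 12 + 2*1
V(G) = 3 + 2
V(G) = 5

5


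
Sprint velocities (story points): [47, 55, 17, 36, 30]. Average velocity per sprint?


Formula: Avg velocity = Total points / Number of sprints
Points: [47, 55, 17, 36, 30]
Sum = 47 + 55 + 17 + 36 + 30 = 185
Avg velocity = 185 / 5 = 37.0 points/sprint

37.0 points/sprint


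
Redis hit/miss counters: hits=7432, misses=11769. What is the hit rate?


Formula: hit rate = hits / (hits + misses) * 100
hit rate = 7432 / (7432 + 11769) * 100
hit rate = 7432 / 19201 * 100
hit rate = 38.71%

38.71%


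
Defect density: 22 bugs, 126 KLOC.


Defect density = defects / KLOC
Defect density = 22 / 126
Defect density = 0.175 defects/KLOC

0.175 defects/KLOC


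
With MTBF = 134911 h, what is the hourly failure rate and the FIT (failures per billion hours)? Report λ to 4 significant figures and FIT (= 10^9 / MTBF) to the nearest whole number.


Formula: λ = 1 / MTBF; FIT = λ × 1e9 = 1e9 / MTBF
λ = 1 / 134911 ≈ 7.412e-06 failures/hour
FIT = 1e9 / 134911 ≈ 7412 failures per 1e9 hours (nearest whole number)

λ = 7.412e-06 /h, FIT = 7412


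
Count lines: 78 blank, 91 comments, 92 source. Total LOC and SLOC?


Total LOC = blank + comment + code
Total LOC = 78 + 91 + 92 = 261
SLOC (source only) = code = 92

Total LOC: 261, SLOC: 92


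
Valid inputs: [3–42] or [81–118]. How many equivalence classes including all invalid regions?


Valid ranges: [3,42] and [81,118]
Class 1: x < 3 — invalid
Class 2: 3 ≤ x ≤ 42 — valid
Class 3: 42 < x < 81 — invalid (gap between ranges)
Class 4: 81 ≤ x ≤ 118 — valid
Class 5: x > 118 — invalid
Total equivalence classes: 5

5 equivalence classes


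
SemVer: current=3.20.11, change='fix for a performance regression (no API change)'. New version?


Current: 3.20.11
Change category: 'fix for a performance regression (no API change)' → patch bump
SemVer rule: patch bump → increment PATCH (MAJOR and MINOR unchanged)
New: 3.20.12

3.20.12


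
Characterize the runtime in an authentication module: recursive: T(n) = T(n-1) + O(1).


Reasoning: linear recursion with constant work per frame
Complexity: O(n)

O(n)


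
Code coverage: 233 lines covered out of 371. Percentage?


Coverage = covered / total * 100
Coverage = 233 / 371 * 100
Coverage = 62.8%

62.8%


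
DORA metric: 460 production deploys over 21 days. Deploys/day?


Formula: deployments per day = releases / days
= 460 / 21
= 21.905 deploys/day
(equivalently, 153.33 deploys/week)

21.905 deploys/day


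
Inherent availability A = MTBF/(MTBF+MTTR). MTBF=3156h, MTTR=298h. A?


Availability = MTBF / (MTBF + MTTR)
Availability = 3156 / (3156 + 298)
Availability = 3156 / 3454
Availability = 91.3723%

91.3723%


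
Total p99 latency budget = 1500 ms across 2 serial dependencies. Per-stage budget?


Formula: per_stage = total_budget / stages
per_stage = 1500 / 2
per_stage = 750.0 ms

750.0 ms


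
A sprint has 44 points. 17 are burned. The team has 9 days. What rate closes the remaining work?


Formula: Required rate = Remaining points / Days left
Remaining = 44 - 17 = 27 points
Required rate = 27 / 9 = 3.0 points/day

3.0 points/day


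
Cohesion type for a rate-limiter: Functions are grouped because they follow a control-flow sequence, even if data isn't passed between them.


Reasoning: Grouped by order of execution within a routine, not by data flow
Type: Procedural cohesion

Procedural cohesion


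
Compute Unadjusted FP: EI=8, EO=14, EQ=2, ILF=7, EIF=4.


UFP = EI*4 + EO*5 + EQ*4 + ILF*10 + EIF*7
UFP = 8*4 + 14*5 + 2*4 + 7*10 + 4*7
UFP = 32 + 70 + 8 + 70 + 28
UFP = 208

208


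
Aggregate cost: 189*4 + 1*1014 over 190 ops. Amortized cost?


Formula: Amortized cost = Total cost / Operations
Total cost = (189 * 4) + (1 * 1014)
Total cost = 756 + 1014 = 1770
Amortized = 1770 / 190 = 9.3158

9.3158


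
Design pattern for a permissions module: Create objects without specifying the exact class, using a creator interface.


This matches the Factory Method pattern

Factory Method


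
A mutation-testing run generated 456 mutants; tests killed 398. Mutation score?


Mutation score = killed / total * 100
Mutation score = 398 / 456 * 100
Mutation score = 87.28%

87.28%


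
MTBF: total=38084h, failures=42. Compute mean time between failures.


Formula: MTBF = Total operating time / Number of failures
MTBF = 38084 / 42
MTBF = 906.76 hours

906.76 hours


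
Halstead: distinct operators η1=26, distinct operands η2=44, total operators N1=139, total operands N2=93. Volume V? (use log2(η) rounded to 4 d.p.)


Formula: V = N * log2(η), where N = N1 + N2 and η = η1 + η2
η = 26 + 44 = 70
N = 139 + 93 = 232
log2(70) ≈ 6.1293
V = 232 * 6.1293 = 1422.00

1422.00


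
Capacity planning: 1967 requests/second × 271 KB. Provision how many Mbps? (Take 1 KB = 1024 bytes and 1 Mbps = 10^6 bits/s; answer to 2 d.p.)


Formula: Mbps = payload_bytes * RPS * 8 / 1e6
Payload per request = 271 KB = 271 * 1024 = 277504 bytes
Total bytes/sec = 277504 * 1967 = 545850368
Total bits/sec = 545850368 * 8 = 4366802944
Mbps = 4366802944 / 1e6 = 4366.8

4366.8 Mbps


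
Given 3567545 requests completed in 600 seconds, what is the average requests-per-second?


Formula: throughput = requests / seconds
throughput = 3567545 / 600
throughput = 5945.91 requests/second

5945.91 requests/second


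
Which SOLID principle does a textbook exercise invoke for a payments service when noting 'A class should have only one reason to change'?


This describes the Single Responsibility Principle (SRP)

Single Responsibility Principle (SRP)


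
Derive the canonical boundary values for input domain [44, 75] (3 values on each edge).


Range: [44, 75]
Boundaries: just below min, min, min+1, max-1, max, just above max
Values: [43, 44, 45, 74, 75, 76]

[43, 44, 45, 74, 75, 76]


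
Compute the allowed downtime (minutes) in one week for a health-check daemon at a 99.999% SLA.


Formula: allowed downtime = period * (100 - SLA) / 100
Period (week) = 10080 minutes
Unavailability fraction = (100 - 99.999) / 100
Allowed downtime = 10080 * (100 - 99.999) / 100
Allowed downtime = 0.1008 minutes

0.1008 minutes


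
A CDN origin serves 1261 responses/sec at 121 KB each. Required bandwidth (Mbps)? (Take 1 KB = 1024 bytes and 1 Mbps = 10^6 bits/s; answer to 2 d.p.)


Formula: Mbps = payload_bytes * RPS * 8 / 1e6
Payload per request = 121 KB = 121 * 1024 = 123904 bytes
Total bytes/sec = 123904 * 1261 = 156242944
Total bits/sec = 156242944 * 8 = 1249943552
Mbps = 1249943552 / 1e6 = 1249.94

1249.94 Mbps


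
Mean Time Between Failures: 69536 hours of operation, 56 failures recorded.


Formula: MTBF = Total operating time / Number of failures
MTBF = 69536 / 56
MTBF = 1241.71 hours

1241.71 hours


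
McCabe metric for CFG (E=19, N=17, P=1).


Formula: V(G) = E - N + 2P
V(G) = 19 - 17 + 2*1
V(G) = 2 + 2
V(G) = 4

4


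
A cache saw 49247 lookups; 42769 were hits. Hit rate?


Formula: hit rate = hits / (hits + misses) * 100
hit rate = 42769 / (42769 + 6478) * 100
hit rate = 42769 / 49247 * 100
hit rate = 86.85%

86.85%


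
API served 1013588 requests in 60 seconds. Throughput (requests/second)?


Formula: throughput = requests / seconds
throughput = 1013588 / 60
throughput = 16893.13 requests/second

16893.13 requests/second


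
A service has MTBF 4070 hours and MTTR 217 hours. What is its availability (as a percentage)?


Availability = MTBF / (MTBF + MTTR)
Availability = 4070 / (4070 + 217)
Availability = 4070 / 4287
Availability = 94.9382%

94.9382%


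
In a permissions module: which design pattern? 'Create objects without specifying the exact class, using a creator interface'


This matches the Factory Method pattern

Factory Method


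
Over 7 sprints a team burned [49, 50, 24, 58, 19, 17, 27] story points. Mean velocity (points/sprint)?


Formula: Avg velocity = Total points / Number of sprints
Points: [49, 50, 24, 58, 19, 17, 27]
Sum = 49 + 50 + 24 + 58 + 19 + 17 + 27 = 244
Avg velocity = 244 / 7 = 34.86 points/sprint

34.86 points/sprint


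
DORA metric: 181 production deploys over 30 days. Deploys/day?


Formula: deployments per day = releases / days
= 181 / 30
= 6.033 deploys/day
(equivalently, 42.23 deploys/week)

6.033 deploys/day


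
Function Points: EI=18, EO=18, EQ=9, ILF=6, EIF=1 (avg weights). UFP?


UFP = EI*4 + EO*5 + EQ*4 + ILF*10 + EIF*7
UFP = 18*4 + 18*5 + 9*4 + 6*10 + 1*7
UFP = 72 + 90 + 36 + 60 + 7
UFP = 265

265


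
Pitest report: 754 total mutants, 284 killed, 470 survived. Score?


Mutation score = killed / total * 100
Mutation score = 284 / 754 * 100
Mutation score = 37.67%

37.67%


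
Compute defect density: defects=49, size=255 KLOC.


Defect density = defects / KLOC
Defect density = 49 / 255
Defect density = 0.192 defects/KLOC

0.192 defects/KLOC


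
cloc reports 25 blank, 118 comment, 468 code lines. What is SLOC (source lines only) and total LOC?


Total LOC = blank + comment + code
Total LOC = 25 + 118 + 468 = 611
SLOC (source only) = code = 468

Total LOC: 611, SLOC: 468


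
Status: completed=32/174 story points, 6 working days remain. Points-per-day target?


Formula: Required rate = Remaining points / Days left
Remaining = 174 - 32 = 142 points
Required rate = 142 / 6 = 23.67 points/day

23.67 points/day


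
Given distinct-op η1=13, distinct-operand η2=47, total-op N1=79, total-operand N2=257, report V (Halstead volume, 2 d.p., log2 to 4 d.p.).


Formula: V = N * log2(η), where N = N1 + N2 and η = η1 + η2
η = 13 + 47 = 60
N = 79 + 257 = 336
log2(60) ≈ 5.9069
V = 336 * 5.9069 = 1984.72

1984.72


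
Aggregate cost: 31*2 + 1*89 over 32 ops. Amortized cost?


Formula: Amortized cost = Total cost / Operations
Total cost = (31 * 2) + (1 * 89)
Total cost = 62 + 89 = 151
Amortized = 151 / 32 = 4.7188

4.7188


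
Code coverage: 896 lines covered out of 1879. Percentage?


Coverage = covered / total * 100
Coverage = 896 / 1879 * 100
Coverage = 47.68%

47.68%


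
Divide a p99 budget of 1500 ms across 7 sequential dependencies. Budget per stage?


Formula: per_stage = total_budget / stages
per_stage = 1500 / 7
per_stage = 214.29 ms

214.29 ms


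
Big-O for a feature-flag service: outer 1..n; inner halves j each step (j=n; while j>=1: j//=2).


Reasoning: n times log n
Complexity: O(n log n)

O(n log n)


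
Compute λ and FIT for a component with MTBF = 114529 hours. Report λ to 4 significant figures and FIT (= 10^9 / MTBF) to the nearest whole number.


Formula: λ = 1 / MTBF; FIT = λ × 1e9 = 1e9 / MTBF
λ = 1 / 114529 ≈ 8.731e-06 failures/hour
FIT = 1e9 / 114529 ≈ 8731 failures per 1e9 hours (nearest whole number)

λ = 8.731e-06 /h, FIT = 8731


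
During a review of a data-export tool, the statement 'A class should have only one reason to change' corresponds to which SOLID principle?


This describes the Single Responsibility Principle (SRP)

Single Responsibility Principle (SRP)


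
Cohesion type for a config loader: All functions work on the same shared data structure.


Reasoning: Functions share data
Type: Communicational cohesion

Communicational cohesion


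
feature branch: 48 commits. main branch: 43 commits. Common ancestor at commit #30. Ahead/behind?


Common ancestor: commit #30
feature commits after divergence: 48 - 30 = 18
main commits after divergence: 43 - 30 = 13
feature is 18 commits ahead of main
main is 13 commits ahead of feature

feature ahead: 18, main ahead: 13


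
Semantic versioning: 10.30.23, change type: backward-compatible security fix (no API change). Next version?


Current: 10.30.23
Change category: 'backward-compatible security fix (no API change)' → patch bump
SemVer rule: patch bump → increment PATCH (MAJOR and MINOR unchanged)
New: 10.30.24

10.30.24


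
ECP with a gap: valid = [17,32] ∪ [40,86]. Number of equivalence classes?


Valid ranges: [17,32] and [40,86]
Class 1: x < 17 — invalid
Class 2: 17 ≤ x ≤ 32 — valid
Class 3: 32 < x < 40 — invalid (gap between ranges)
Class 4: 40 ≤ x ≤ 86 — valid
Class 5: x > 86 — invalid
Total equivalence classes: 5

5 equivalence classes


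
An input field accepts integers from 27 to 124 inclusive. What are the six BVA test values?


Range: [27, 124]
Boundaries: just below min, min, min+1, max-1, max, just above max
Values: [26, 27, 28, 123, 124, 125]

[26, 27, 28, 123, 124, 125]


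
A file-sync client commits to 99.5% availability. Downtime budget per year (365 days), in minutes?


Formula: allowed downtime = period * (100 - SLA) / 100
Period (year (365 days)) = 525600 minutes
Unavailability fraction = (100 - 99.5) / 100
Allowed downtime = 525600 * (100 - 99.5) / 100
Allowed downtime = 2628.0 minutes

2628.0 minutes


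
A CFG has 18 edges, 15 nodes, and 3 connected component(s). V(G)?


Formula: V(G) = E - N + 2P
V(G) = 18 - 15 + 2*3
V(G) = 3 + 6
V(G) = 9

9


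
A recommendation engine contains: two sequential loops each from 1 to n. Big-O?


Reasoning: sequential dominates: O(n) + O(n) = O(n)
Complexity: O(n)

O(n)


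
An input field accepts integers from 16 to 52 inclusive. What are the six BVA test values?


Range: [16, 52]
Boundaries: just below min, min, min+1, max-1, max, just above max
Values: [15, 16, 17, 51, 52, 53]

[15, 16, 17, 51, 52, 53]


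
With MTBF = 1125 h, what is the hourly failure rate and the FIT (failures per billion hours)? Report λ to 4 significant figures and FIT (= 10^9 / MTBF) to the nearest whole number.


Formula: λ = 1 / MTBF; FIT = λ × 1e9 = 1e9 / MTBF
λ = 1 / 1125 ≈ 8.889e-04 failures/hour
FIT = 1e9 / 1125 ≈ 888889 failures per 1e9 hours (nearest whole number)

λ = 8.889e-04 /h, FIT = 888889


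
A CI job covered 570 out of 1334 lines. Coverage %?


Coverage = covered / total * 100
Coverage = 570 / 1334 * 100
Coverage = 42.73%

42.73%


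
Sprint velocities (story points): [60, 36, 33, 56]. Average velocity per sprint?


Formula: Avg velocity = Total points / Number of sprints
Points: [60, 36, 33, 56]
Sum = 60 + 36 + 33 + 56 = 185
Avg velocity = 185 / 4 = 46.25 points/sprint

46.25 points/sprint


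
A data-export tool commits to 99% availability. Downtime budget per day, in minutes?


Formula: allowed downtime = period * (100 - SLA) / 100
Period (day) = 1440 minutes
Unavailability fraction = (100 - 99.0) / 100
Allowed downtime = 1440 * (100 - 99.0) / 100
Allowed downtime = 14.4 minutes

14.4 minutes


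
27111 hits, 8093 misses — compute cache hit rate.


Formula: hit rate = hits / (hits + misses) * 100
hit rate = 27111 / (27111 + 8093) * 100
hit rate = 27111 / 35204 * 100
hit rate = 77.01%

77.01%


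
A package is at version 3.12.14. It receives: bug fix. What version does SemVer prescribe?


Current: 3.12.14
Change category: 'bug fix' → patch bump
SemVer rule: patch bump → increment PATCH (MAJOR and MINOR unchanged)
New: 3.12.15

3.12.15


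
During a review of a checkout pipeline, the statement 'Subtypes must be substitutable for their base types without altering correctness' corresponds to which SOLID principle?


This describes the Liskov Substitution Principle (LSP)

Liskov Substitution Principle (LSP)


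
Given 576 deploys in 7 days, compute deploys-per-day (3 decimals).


Formula: deployments per day = releases / days
= 576 / 7
= 82.286 deploys/day
(equivalently, 576.0 deploys/week)

82.286 deploys/day


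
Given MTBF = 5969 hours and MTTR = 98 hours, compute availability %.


Availability = MTBF / (MTBF + MTTR)
Availability = 5969 / (5969 + 98)
Availability = 5969 / 6067
Availability = 98.3847%

98.3847%


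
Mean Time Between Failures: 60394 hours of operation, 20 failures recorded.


Formula: MTBF = Total operating time / Number of failures
MTBF = 60394 / 20
MTBF = 3019.7 hours

3019.7 hours


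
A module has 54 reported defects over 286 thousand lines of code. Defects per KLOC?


Defect density = defects / KLOC
Defect density = 54 / 286
Defect density = 0.189 defects/KLOC

0.189 defects/KLOC


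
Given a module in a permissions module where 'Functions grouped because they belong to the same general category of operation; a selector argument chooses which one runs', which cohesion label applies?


Reasoning: Grouped by category of activity, not by data or sequence
Type: Logical cohesion

Logical cohesion


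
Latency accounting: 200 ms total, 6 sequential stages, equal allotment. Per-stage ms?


Formula: per_stage = total_budget / stages
per_stage = 200 / 6
per_stage = 33.33 ms

33.33 ms


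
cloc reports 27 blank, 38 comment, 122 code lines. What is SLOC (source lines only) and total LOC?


Total LOC = blank + comment + code
Total LOC = 27 + 38 + 122 = 187
SLOC (source only) = code = 122

Total LOC: 187, SLOC: 122


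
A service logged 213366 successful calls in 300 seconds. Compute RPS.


Formula: throughput = requests / seconds
throughput = 213366 / 300
throughput = 711.22 requests/second

711.22 requests/second


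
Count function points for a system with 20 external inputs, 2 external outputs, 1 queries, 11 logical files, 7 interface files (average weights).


UFP = EI*4 + EO*5 + EQ*4 + ILF*10 + EIF*7
UFP = 20*4 + 2*5 + 1*4 + 11*10 + 7*7
UFP = 80 + 10 + 4 + 110 + 49
UFP = 253

253


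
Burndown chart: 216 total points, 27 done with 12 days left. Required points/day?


Formula: Required rate = Remaining points / Days left
Remaining = 216 - 27 = 189 points
Required rate = 189 / 12 = 15.75 points/day

15.75 points/day


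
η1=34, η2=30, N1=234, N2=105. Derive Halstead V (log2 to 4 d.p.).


Formula: V = N * log2(η), where N = N1 + N2 and η = η1 + η2
η = 34 + 30 = 64
N = 234 + 105 = 339
log2(64) ≈ 6.0000
V = 339 * 6.0000 = 2034.00

2034.00


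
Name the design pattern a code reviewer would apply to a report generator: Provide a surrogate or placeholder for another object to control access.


This matches the Proxy pattern

Proxy


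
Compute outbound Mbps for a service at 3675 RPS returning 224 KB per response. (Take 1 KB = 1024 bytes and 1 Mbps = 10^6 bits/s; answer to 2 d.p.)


Formula: Mbps = payload_bytes * RPS * 8 / 1e6
Payload per request = 224 KB = 224 * 1024 = 229376 bytes
Total bytes/sec = 229376 * 3675 = 842956800
Total bits/sec = 842956800 * 8 = 6743654400
Mbps = 6743654400 / 1e6 = 6743.65

6743.65 Mbps


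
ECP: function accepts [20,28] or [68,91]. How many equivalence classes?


Valid ranges: [20,28] and [68,91]
Class 1: x < 20 — invalid
Class 2: 20 ≤ x ≤ 28 — valid
Class 3: 28 < x < 68 — invalid (gap between ranges)
Class 4: 68 ≤ x ≤ 91 — valid
Class 5: x > 91 — invalid
Total equivalence classes: 5

5 equivalence classes


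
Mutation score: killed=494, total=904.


Mutation score = killed / total * 100
Mutation score = 494 / 904 * 100
Mutation score = 54.65%

54.65%


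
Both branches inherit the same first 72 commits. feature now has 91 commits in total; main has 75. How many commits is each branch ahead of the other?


Common ancestor: commit #72
feature commits after divergence: 91 - 72 = 19
main commits after divergence: 75 - 72 = 3
feature is 19 commits ahead of main
main is 3 commits ahead of feature

feature ahead: 19, main ahead: 3
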